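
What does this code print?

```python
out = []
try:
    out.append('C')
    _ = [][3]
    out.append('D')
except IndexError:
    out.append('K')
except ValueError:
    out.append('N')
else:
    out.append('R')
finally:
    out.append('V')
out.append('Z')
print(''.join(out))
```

Execution trace: 'C' (try body) → 'K' (except IndexError) → 'V' (finally) → 'Z' (after the try/except). Output: CKVZ

Answer: CKVZ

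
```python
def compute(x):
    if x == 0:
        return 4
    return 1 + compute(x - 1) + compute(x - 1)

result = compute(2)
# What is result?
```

compute(x) = 1 + 2·compute(x-1), compute(0)=4. Closed form: (4+1)·2^2 - 1 = 19.

Answer: 19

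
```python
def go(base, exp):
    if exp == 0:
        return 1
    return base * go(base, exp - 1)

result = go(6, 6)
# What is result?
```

go(6, 6) = 6 * 6 * 6 * 6 * 6 * 6 = 46656

Answer: 46656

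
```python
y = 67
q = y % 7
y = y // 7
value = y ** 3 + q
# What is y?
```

Trace:
`y = 67` → y = 67
`q = y % 7` → q = 4
`y = y // 7` → y = 9
`value = y ** 3 + q` → value = 733
So y = 9

Answer: 9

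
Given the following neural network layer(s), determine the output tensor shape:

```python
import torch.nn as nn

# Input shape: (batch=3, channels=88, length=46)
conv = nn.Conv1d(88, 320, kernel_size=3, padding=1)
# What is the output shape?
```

Input: (3, 88, 46) -> Output: (3, 320, 46)

Answer: (3, 320, 46)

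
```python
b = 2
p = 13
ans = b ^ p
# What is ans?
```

Trace:
`b = 2` → b = 2
`p = 13` → p = 13
`ans = b ^ p` → ans = 15
So ans = 15

Answer: 15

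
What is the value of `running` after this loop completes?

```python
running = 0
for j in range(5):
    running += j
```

Sum of 0 to 4 = 10
`running` takes the values: 0 → 1 → 3 → 6 → 10

Answer: 10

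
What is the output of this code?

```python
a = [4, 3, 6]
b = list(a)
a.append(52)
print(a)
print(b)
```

Key concept: list() constructor creates copy.
Step by step:
`a = [4, 3, 6]` → a = [4, 3, 6]
`b = list(a)` → b = [4, 3, 6]
`a.append(52)` → a = [4, 3, 6, 52]
`print(a)` → prints [4, 3, 6, 52]
`print(b)` → prints [4, 3, 6]

Answer:
[4, 3, 6, 52]
[4, 3, 6]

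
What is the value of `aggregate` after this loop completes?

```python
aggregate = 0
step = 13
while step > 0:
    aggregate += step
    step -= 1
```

Sum 13 down to 1
`aggregate` takes the values: 0 → 13 → 25 → 36 → 46 → 55 → 63 → 70 → 76 → 81 → 85 → 88 → 90 → 91

Answer: 91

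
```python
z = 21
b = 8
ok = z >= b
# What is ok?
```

Trace:
`z = 21` → z = 21
`b = 8` → b = 8
`ok = z >= b` → ok = True
So ok = True

Answer: True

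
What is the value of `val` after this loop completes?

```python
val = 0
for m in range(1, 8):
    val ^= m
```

XOR of 1 to 7
`val` takes the values: 0 → 1 → 3 → 0 → 4 → 1 → 7 → 0

Answer: 0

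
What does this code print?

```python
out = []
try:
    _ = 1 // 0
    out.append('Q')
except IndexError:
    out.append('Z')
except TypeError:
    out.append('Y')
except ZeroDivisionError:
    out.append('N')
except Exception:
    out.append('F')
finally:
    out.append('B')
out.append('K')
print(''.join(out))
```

Execution trace: 'N' (except ZeroDivisionError) → 'B' (finally) → 'K' (after the try/except). Output: NBK

Answer: NBK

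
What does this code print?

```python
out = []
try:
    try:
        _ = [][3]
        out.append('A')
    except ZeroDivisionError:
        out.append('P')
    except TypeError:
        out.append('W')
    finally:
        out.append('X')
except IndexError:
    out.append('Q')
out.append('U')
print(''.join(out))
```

Execution trace: 'X' (finally) → 'Q' (outer except IndexError) → 'U' (after the try/except). Output: XQU

Answer: XQU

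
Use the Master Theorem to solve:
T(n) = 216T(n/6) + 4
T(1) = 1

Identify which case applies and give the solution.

a=216, b=6, f(n)=4. log_6(216) = 3. Since c=0 < 3, Case 1 applies: T(n) = Θ(n^log_b(a)) = O(n^3).

Answer: O(n^3) - Case 1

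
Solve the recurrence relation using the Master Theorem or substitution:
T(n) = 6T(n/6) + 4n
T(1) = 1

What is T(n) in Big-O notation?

By Master Theorem: a=6, b=6, f(n)=4n. Since log_6(6) = 1 and f(n) = Θ(n^1), Case 2 applies. T(n) = O(n log n).

Answer: O(n log n)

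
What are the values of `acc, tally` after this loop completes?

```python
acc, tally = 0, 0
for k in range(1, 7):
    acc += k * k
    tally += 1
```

Sum of squares and count
`acc, tally` takes the values: (0, 0) → (1, 0) → (1, 1) → (5, 1) → (5, 2) → (14, 2) → (14, 3) → (30, 3) → (30, 4) → (55, 4) → (55, 5) → (91, 5) → (91, 6)

Answer: 91, 6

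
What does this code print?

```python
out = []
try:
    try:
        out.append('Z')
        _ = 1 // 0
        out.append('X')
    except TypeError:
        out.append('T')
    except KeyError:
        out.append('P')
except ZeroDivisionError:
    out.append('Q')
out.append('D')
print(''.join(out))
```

Execution trace: 'Z' (try body) → 'Q' (outer except ZeroDivisionError) → 'D' (after the try/except). Output: ZQD

Answer: ZQD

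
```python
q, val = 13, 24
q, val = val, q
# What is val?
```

Trace:
`q, val = 13, 24` → q = 13; val = 24
`q, val = val, q` → q = 24; val = 13
So val = 13

Answer: 13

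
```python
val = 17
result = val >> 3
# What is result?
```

Trace:
`val = 17` → val = 17
`result = val >> 3` → result = 2
So result = 2

Answer: 2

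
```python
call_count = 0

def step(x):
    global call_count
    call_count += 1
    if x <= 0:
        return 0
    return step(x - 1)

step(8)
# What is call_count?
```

Linear recursion stepping by 1: 9 calls from x=8 down to ≤0.

Answer: 9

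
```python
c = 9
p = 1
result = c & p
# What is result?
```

Trace:
`c = 9` → c = 9
`p = 1` → p = 1
`result = c & p` → result = 1
So result = 1

Answer: 1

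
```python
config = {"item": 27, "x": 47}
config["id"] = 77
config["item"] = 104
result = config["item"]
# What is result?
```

Trace:
`config = {"item": 27, "x": 47}` → config = {'item': 27, 'x': 47}
`config["id"] = 77` → config = {'item': 27, 'x': 47, 'id': 77}
`config["item"] = 104` → config = {'item': 104, 'x': 47, 'id': 77}
`result = config["item"]` → result = 104
So result = 104

Answer: 104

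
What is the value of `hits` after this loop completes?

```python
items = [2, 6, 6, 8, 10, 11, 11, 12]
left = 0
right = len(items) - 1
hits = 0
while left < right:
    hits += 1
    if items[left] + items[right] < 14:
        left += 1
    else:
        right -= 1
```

Steps to find pair summing to 14
`hits` takes the values: 0 → 1 → 2 → 3 → 4 → 5 → 6 → 7

Answer: 7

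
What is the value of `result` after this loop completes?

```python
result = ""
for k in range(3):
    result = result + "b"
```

Repeat 'b' 3 times
`result` takes the values: "" → "b" → "bb" → "bbb"

Answer: "bbb"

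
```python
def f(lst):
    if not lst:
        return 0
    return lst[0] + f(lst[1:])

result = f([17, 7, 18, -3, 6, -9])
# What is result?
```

17 + 7 + 18 + (-3) + 6 + (-9) + 0 = 36

Answer: 36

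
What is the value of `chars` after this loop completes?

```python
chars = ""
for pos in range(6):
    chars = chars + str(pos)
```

Concatenate digits 0 to 5
`chars` takes the values: "" → "0" → "01" → "012" → "0123" → "01234" → "012345"

Answer: "012345"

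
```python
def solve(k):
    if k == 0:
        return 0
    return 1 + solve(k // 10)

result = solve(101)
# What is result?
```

Count of digits of 101: 3

Answer: 3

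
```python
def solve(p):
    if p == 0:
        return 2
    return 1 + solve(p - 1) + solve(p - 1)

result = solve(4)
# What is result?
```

solve(p) = 1 + 2·solve(p-1), solve(0)=2. Closed form: (2+1)·2^4 - 1 = 47.

Answer: 47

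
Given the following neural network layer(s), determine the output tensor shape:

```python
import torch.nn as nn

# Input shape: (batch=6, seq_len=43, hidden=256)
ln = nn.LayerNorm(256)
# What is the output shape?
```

Input: (6, 43, 256) -> Output: (6, 43, 256)

Answer: (6, 43, 256)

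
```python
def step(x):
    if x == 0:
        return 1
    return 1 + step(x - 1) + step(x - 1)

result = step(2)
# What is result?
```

step(x) = 1 + 2·step(x-1), step(0)=1. Closed form: (1+1)·2^2 - 1 = 7.

Answer: 7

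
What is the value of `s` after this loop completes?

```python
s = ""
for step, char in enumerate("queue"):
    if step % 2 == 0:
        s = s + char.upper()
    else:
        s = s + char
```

Uppercase even positions in 'queue'
`s` takes the values: "" → "Q" → "Qu" → "QuE" → "QuEu" → "QuEuE"

Answer: "QuEuE"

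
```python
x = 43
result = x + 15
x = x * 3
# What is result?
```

Trace:
`x = 43` → x = 43
`result = x + 15` → result = 58
`x = x * 3` → x = 129
So result = 58

Answer: 58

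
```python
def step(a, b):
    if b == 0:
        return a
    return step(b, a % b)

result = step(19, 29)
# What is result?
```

step(19, 29) -> step(29, 19) -> step(19, 10) -> step(10, 9) -> step(9, 1) -> step(1, 0) -> 1

Answer: 1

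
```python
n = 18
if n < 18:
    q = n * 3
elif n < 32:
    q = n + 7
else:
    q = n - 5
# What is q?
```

Trace:
`n = 18` → n = 18
`if n < 18: ...` → n < 18 is False, n < 32 is True → q = 25
So q = 25

Answer: 25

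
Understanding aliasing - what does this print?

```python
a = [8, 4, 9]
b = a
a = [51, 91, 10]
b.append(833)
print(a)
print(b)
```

Key concept: rebinding vs mutation: a is rebound to a new list, b still points at the original.
Step by step:
`a = [8, 4, 9]` → a = [8, 4, 9]
`b = a` → b = [8, 4, 9] (same object as a)
`a = [51, 91, 10]` → a = [51, 91, 10]
`b.append(833)` → b = [8, 4, 9, 833]
`print(a)` → prints [51, 91, 10]
`print(b)` → prints [8, 4, 9, 833]

Answer:
[51, 91, 10]
[8, 4, 9, 833]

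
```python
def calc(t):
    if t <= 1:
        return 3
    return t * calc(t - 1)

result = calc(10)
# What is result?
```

calc(10) = 10 * 9 * 8 * 7 * 6 * 5 * 4 * 3 * 2 * 3 = 10886400

Answer: 10886400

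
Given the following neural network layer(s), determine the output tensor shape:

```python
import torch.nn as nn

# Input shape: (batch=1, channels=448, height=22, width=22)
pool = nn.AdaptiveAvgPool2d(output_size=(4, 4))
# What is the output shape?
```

Input: (1, 448, 22, 22) -> Output: (1, 448, 4, 4)

Answer: (1, 448, 4, 4)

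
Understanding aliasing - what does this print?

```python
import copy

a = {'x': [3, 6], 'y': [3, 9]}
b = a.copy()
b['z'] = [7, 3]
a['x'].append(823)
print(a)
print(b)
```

Key concept: shallow copy of dict with mutable values.
Step by step:
`a = {'x': [3, 6], 'y': [3, 9]}` → a = {'x': [3, 6], 'y': [3, 9]}
`b = a.copy()` → b = {'x': [3, 6], 'y': [3, 9]}
`b['z'] = [7, 3]` → b = {'x': [3, 6], 'y': [3, 9], 'z': [7, 3]}
`a['x'].append(823)` → a = {'x': [3, 6, 823], 'y': [3, 9]}; b = {'x': [3, 6, 823], 'y': [3, 9], 'z': [7, 3]}
`print(a)` → prints {'x': [3, 6, 823], 'y': [3, 9]}
`print(b)` → prints {'x': [3, 6, 823], 'y': [3, 9], 'z': [7, 3]}

Answer:
{'x': [3, 6, 823], 'y': [3, 9]}
{'x': [3, 6, 823], 'y': [3, 9], 'z': [7, 3]}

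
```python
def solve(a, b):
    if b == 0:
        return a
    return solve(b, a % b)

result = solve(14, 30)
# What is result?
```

solve(14, 30) -> solve(30, 14) -> solve(14, 2) -> solve(2, 0) -> 2

Answer: 2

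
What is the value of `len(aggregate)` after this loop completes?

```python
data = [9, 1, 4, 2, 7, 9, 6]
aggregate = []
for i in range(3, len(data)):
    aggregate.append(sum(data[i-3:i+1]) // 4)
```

Number of 4-element averages
`aggregate` takes the values: [] → [4] → [4, 3] → [4, 3, 5] → [4, 3, 5, 6]
So `len(aggregate)` = 4

Answer: 4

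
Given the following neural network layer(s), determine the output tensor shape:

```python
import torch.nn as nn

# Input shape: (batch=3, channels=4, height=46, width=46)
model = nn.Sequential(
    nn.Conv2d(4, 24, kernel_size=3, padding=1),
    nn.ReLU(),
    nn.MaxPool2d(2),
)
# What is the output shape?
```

Input: (3, 4, 46, 46) -> after Conv2d: (3, 24, 46, 46) -> after ReLU: (3, 24, 46, 46) -> Output: (3, 24, 23, 23)

Answer: (3, 24, 23, 23)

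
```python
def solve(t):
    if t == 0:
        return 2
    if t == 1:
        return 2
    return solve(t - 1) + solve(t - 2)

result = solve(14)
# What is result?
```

Build up from base cases: solve(0)=2, solve(1)=2, solve(2)=4, solve(3)=6, solve(4)=10, solve(5)=16, solve(6)=26, ..., solve(14)=1220

Answer: 1220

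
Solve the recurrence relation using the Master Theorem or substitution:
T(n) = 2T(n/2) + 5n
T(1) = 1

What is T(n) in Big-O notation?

By Master Theorem: a=2, b=2, f(n)=5n. Since log_2(2) = 1 and f(n) = Θ(n^1), Case 2 applies. T(n) = O(n log n).

Answer: O(n log n)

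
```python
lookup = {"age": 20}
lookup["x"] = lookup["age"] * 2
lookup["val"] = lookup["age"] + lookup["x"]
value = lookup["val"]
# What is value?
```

Trace:
`lookup = {"age": 20}` → lookup = {'age': 20}
`lookup["x"] = lookup["age"] * 2` → lookup = {'age': 20, 'x': 40}
`lookup["val"] = lookup["age"] + lookup["x"]` → lookup = {'age': 20, 'x': 40, 'val': 60}
`value = lookup["val"]` → value = 60
So value = 60

Answer: 60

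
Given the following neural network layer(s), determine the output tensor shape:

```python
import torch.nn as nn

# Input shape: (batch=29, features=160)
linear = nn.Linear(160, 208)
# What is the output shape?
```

Input: (29, 160) -> Output: (29, 208)

Answer: (29, 208)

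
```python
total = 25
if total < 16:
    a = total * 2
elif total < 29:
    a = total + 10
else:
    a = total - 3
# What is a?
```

Trace:
`total = 25` → total = 25
`if total < 16: ...` → total < 16 is False, total < 29 is True → a = 35
So a = 35

Answer: 35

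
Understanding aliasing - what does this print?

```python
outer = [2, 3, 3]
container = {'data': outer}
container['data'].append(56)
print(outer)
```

Key concept: dict holds reference to list.
Step by step:
`outer = [2, 3, 3]` → outer = [2, 3, 3]
`container = {'data': outer}` → container = {'data': [2, 3, 3]}
`container['data'].append(56)` → outer = [2, 3, 3, 56]; container = {'data': [2, 3, 3, 56]}
`print(outer)` → prints [2, 3, 3, 56]

Answer: [2, 3, 3, 56]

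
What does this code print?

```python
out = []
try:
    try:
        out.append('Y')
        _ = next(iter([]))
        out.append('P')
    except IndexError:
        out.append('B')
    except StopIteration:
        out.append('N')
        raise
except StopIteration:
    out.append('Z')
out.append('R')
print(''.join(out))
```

Execution trace: 'Y' (inner try body) → 'N' (inner except StopIteration) → 'Z' (outer except StopIteration) → 'R' (after the try/except). Output: YNZR

Answer: YNZR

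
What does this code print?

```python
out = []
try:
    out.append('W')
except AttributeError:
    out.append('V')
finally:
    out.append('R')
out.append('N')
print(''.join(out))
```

Execution trace: 'W' (try body, no exception) → 'R' (finally) → 'N' (after the try/except). Output: WRN

Answer: WRN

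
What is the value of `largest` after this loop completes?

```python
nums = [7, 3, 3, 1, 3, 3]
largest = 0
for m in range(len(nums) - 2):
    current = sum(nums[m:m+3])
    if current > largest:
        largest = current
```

Max sum of 3-element window in [7, 3, 3, 1, 3, 3]
`largest` takes the values: 0 → 13

Answer: 13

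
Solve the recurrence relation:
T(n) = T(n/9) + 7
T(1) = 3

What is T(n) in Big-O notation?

Each step divides n by 9 and adds 7. After log_9(n) steps we reach T(1)=3. So T(n) = 7·log_9(n) + 3 = O(log n).

Answer: O(log n)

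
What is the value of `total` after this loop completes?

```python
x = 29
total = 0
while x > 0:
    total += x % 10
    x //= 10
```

Sum digits of 29
`total` takes the values: 0 → 9 → 11

Answer: 11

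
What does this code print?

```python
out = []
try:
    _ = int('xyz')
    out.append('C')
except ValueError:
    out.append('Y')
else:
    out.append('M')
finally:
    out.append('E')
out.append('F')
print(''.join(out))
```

Execution trace: 'Y' (except ValueError) → 'E' (finally) → 'F' (after the try/except). Output: YEF

Answer: YEF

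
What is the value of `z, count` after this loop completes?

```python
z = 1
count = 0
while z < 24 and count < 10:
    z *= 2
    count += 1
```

Double until >= 24 or 10 iterations
`z, count` takes the values: (1, 0) → (2, 0) → (2, 1) → (4, 1) → (4, 2) → (8, 2) → (8, 3) → (16, 3) → (16, 4) → (32, 4) → (32, 5)

Answer: 32, 5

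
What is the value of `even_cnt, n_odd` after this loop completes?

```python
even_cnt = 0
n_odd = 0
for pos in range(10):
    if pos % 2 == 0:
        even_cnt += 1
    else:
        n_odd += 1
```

Count evens and odds in range(10)
`even_cnt, n_odd` takes the values: (0, 0) → (1, 0) → (1, 1) → (2, 1) → (2, 2) → (3, 2) → (3, 3) → (4, 3) → (4, 4) → (5, 4) → (5, 5)

Answer: 5, 5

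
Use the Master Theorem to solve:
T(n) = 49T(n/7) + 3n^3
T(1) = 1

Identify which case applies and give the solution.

a=49, b=7, f(n)=3n^3. log_7(49) = 2. Since c=3 > 2 and the regularity condition holds (49(n/7)^3 = (49/7^3)n^3 with 49/7^3 < 1), Case 3 applies: T(n) = Θ(f(n)) = O(n^3).

Answer: O(n^3) - Case 3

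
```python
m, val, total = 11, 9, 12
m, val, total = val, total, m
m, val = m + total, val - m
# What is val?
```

Trace:
`m, val, total = 11, 9, 12` → m = 11; val = 9; total = 12
`m, val, total = val, total, m` → m = 9; val = 12; total = 11
`m, val = m + total, val - m` → m = 20; val = 3
So val = 3

Answer: 3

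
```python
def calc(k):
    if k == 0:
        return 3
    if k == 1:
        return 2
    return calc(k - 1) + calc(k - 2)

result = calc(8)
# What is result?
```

Build up from base cases: calc(0)=3, calc(1)=2, calc(2)=5, calc(3)=7, calc(4)=12, calc(5)=19, calc(6)=31, ..., calc(8)=81

Answer: 81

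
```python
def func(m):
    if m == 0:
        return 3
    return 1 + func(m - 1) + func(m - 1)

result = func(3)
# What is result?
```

func(m) = 1 + 2·func(m-1), func(0)=3. Closed form: (3+1)·2^3 - 1 = 31.

Answer: 31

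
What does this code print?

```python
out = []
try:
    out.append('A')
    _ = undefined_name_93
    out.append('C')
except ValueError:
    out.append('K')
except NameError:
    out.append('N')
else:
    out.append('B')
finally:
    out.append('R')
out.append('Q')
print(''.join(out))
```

Execution trace: 'A' (try body) → 'N' (except NameError) → 'R' (finally) → 'Q' (after the try/except). Output: ANRQ

Answer: ANRQ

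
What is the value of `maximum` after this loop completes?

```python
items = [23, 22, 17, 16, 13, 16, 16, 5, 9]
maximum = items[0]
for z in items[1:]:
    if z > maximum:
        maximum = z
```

Maximum of [23, 22, 17, 16, 13, 16, 16, 5, 9]
`maximum` takes the values: 23

Answer: 23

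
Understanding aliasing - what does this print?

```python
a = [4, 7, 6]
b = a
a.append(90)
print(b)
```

Key concept: basic list aliasing.
Step by step:
`a = [4, 7, 6]` → a = [4, 7, 6]
`b = a` → b = [4, 7, 6] (same object as a)
`a.append(90)` → a = [4, 7, 6, 90] (same object as b); b = [4, 7, 6, 90] (same object as a)
`print(b)` → prints [4, 7, 6, 90]

Answer: [4, 7, 6, 90]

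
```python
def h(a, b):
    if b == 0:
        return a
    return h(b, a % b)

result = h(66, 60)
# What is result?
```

h(66, 60) -> h(60, 6) -> h(6, 0) -> 6

Answer: 6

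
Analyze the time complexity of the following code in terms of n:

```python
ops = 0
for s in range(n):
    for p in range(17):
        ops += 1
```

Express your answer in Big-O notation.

Each loop level contributes: n × 1. Multiplying the contributions gives O(n).

Answer: O(n)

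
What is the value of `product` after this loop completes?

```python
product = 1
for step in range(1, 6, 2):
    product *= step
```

Product of 1, 3, 5, ... up to 5
`product` takes the values: 1 → 3 → 15

Answer: 15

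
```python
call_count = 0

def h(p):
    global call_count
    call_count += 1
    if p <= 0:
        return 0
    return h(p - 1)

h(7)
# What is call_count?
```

Linear recursion stepping by 1: 8 calls from p=7 down to ≤0.

Answer: 8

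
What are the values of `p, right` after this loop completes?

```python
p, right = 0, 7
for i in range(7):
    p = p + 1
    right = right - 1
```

p goes 0→7, right goes 7→0
`p, right` takes the values: (0, 7) → (1, 7) → (1, 6) → (2, 6) → (2, 5) → (3, 5) → (3, 4) → (4, 4) → (4, 3) → (5, 3) → (5, 2) → (6, 2) → (6, 1) → (7, 1) → (7, 0)

Answer: 7, 0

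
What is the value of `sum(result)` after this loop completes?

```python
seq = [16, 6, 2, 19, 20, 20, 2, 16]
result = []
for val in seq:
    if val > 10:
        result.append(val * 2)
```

Sum of doubled values > 10
`result` takes the values: [] → [32] → [32, 38] → [32, 38, 40] → [32, 38, 40, 40] → [32, 38, 40, 40, 32]
So `sum(result)` = 182

Answer: 182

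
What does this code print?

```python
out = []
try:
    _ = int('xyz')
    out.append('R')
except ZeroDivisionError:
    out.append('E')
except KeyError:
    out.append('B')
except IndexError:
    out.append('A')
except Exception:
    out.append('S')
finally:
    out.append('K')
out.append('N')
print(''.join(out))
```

Execution trace: 'S' (except Exception) → 'K' (finally) → 'N' (after the try/except). Output: SKN

Answer: SKN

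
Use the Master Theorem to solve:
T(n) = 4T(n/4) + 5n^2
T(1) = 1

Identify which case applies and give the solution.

a=4, b=4, f(n)=5n^2. log_4(4) = 1. Since c=2 > 1 and the regularity condition holds (4(n/4)^2 = (4/4^2)n^2 with 4/4^2 < 1), Case 3 applies: T(n) = Θ(f(n)) = O(n^2).

Answer: O(n^2) - Case 3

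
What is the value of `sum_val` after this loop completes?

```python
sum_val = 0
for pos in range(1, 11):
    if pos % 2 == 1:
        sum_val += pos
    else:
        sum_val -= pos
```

Add odd, subtract even
`sum_val` takes the values: 0 → 1 → -1 → 2 → -2 → 3 → -3 → 4 → -4 → 5 → -5

Answer: -5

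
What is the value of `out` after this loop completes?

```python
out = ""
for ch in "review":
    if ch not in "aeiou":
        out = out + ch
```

Remove vowels from 'review'
`out` takes the values: "" → "r" → "rv" → "rvw"

Answer: "rvw"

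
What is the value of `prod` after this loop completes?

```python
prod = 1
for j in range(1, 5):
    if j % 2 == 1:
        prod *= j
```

Product of odd numbers 1 to 4
`prod` takes the values: 1 → 3

Answer: 3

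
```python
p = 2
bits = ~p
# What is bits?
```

Trace:
`p = 2` → p = 2
`bits = ~p` → bits = -3
So bits = -3

Answer: -3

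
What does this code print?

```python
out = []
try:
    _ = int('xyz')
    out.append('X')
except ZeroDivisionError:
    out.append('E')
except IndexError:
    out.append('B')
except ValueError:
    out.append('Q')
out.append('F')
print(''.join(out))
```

Execution trace: 'Q' (except ValueError) → 'F' (after the try/except). Output: QF

Answer: QF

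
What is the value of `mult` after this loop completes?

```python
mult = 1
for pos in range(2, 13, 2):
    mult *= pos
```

Product of even numbers 2 to 12
`mult` takes the values: 1 → 2 → 8 → 48 → 384 → 3840 → 46080

Answer: 46080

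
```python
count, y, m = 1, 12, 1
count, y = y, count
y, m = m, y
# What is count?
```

Trace:
`count, y, m = 1, 12, 1` → count = 1; y = 12; m = 1
`count, y = y, count` → count = 12; y = 1
`y, m = m, y` → y = 1; m = 1
So count = 12

Answer: 12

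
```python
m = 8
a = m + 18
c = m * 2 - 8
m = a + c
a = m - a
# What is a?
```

Trace:
`m = 8` → m = 8
`a = m + 18` → a = 26
`c = m * 2 - 8` → c = 8
`m = a + c` → m = 34
`a = m - a` → a = 8
So a = 8

Answer: 8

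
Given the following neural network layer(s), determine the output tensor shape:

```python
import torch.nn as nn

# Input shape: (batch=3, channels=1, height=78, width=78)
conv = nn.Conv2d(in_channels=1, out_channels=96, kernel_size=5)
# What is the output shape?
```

Input: (3, 1, 78, 78) -> Output: (3, 96, 74, 74)

Answer: (3, 96, 74, 74)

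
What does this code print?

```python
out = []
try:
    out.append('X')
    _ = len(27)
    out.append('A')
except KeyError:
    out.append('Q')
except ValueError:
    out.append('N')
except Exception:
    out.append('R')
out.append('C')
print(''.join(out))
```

Execution trace: 'X' (try body) → 'R' (except Exception) → 'C' (after the try/except). Output: XRC

Answer: XRC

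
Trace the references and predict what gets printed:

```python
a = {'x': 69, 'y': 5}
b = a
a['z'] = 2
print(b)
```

Key concept: dict aliasing.
Step by step:
`a = {'x': 69, 'y': 5}` → a = {'x': 69, 'y': 5}
`b = a` → b = {'x': 69, 'y': 5} (same object as a)
`a['z'] = 2` → a = {'x': 69, 'y': 5, 'z': 2} (same object as b); b = {'x': 69, 'y': 5, 'z': 2} (same object as a)
`print(b)` → prints {'x': 69, 'y': 5, 'z': 2}

Answer: {'x': 69, 'y': 5, 'z': 2}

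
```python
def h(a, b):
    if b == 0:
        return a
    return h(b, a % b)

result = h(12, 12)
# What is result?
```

h(12, 12) -> h(12, 0) -> 12

Answer: 12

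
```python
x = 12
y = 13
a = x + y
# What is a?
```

Trace:
`x = 12` → x = 12
`y = 13` → y = 13
`a = x + y` → a = 25
So a = 25

Answer: 25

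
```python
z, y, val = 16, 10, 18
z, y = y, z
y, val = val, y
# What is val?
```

Trace:
`z, y, val = 16, 10, 18` → z = 16; y = 10; val = 18
`z, y = y, z` → z = 10; y = 16
`y, val = val, y` → y = 18; val = 16
So val = 16

Answer: 16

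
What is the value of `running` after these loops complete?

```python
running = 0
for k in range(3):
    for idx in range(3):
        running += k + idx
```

Sum of all k+idx for k,idx in 3x3
`running` takes the values: 0 → 1 → 3 → 4 → 6 → 9 → 11 → 14 → 18

Answer: 18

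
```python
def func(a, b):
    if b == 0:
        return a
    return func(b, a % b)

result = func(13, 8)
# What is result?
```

func(13, 8) -> func(8, 5) -> func(5, 3) -> func(3, 2) -> func(2, 1) -> func(1, 0) -> 1

Answer: 1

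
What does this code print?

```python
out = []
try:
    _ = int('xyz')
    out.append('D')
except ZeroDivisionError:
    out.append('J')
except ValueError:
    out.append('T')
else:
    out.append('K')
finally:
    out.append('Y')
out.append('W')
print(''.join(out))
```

Execution trace: 'T' (except ValueError) → 'Y' (finally) → 'W' (after the try/except). Output: TYW

Answer: TYW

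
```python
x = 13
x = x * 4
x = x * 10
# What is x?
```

Trace:
`x = 13` → x = 13
`x = x * 4` → x = 52
`x = x * 10` → x = 520
So x = 520

Answer: 520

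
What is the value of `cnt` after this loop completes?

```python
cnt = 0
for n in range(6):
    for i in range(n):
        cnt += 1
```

Triangle number: 0+1+2+...+5
`cnt` takes the values: 0 → 1 → 2 → 3 → 4 → 5 → 6 → 7 → 8 → 9 → 10 → 11 → 12 → 13 → 14 → 15

Answer: 15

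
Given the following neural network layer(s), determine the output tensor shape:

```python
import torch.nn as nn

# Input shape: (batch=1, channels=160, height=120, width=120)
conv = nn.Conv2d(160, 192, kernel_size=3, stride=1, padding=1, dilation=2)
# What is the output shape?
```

Input: (1, 160, 120, 120) -> Output: (1, 192, 118, 118)

Answer: (1, 192, 118, 118)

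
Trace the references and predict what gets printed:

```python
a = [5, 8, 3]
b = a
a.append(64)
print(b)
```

Key concept: basic list aliasing.
Step by step:
`a = [5, 8, 3]` → a = [5, 8, 3]
`b = a` → b = [5, 8, 3] (same object as a)
`a.append(64)` → a = [5, 8, 3, 64] (same object as b); b = [5, 8, 3, 64] (same object as a)
`print(b)` → prints [5, 8, 3, 64]

Answer: [5, 8, 3, 64]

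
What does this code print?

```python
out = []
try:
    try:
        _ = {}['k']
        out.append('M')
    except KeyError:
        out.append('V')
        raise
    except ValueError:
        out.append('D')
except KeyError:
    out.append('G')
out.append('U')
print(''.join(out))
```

Execution trace: 'V' (inner except KeyError) → 'G' (outer except KeyError) → 'U' (after the try/except). Output: VGU

Answer: VGU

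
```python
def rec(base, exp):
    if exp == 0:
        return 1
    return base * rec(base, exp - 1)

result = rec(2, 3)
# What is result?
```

rec(2, 3) = 2 * 2 * 2 = 8

Answer: 8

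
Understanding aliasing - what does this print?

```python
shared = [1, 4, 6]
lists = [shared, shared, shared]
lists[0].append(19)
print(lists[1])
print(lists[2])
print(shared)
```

Key concept: list of same reference.
Step by step:
`shared = [1, 4, 6]` → shared = [1, 4, 6]
`lists = [shared, shared, shared]` → lists = [[1, 4, 6], [1, 4, 6], [1, 4, 6]]
`lists[0].append(19)` → shared = [1, 4, 6, 19]; lists = [[1, 4, 6, 19], [1, 4, 6, 19], [1, 4, 6, 19]]
`print(lists[1])` → prints [1, 4, 6, 19]
`print(lists[2])` → prints [1, 4, 6, 19]
`print(shared)` → prints [1, 4, 6, 19]

Answer:
[1, 4, 6, 19]
[1, 4, 6, 19]
[1, 4, 6, 19]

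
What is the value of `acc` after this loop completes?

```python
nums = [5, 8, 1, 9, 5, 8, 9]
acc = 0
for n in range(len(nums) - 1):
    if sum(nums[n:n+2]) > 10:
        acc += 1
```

Count windows with sum > 10
`acc` takes the values: 0 → 1 → 2 → 3 → 4

Answer: 4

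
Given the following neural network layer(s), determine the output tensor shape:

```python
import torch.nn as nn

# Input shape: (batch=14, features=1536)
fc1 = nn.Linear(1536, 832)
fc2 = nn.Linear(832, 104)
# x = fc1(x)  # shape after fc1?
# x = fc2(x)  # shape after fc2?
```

Input: (14, 1536) -> after fc1: (14, 832) -> Output: (14, 104)

Answer: (14, 104)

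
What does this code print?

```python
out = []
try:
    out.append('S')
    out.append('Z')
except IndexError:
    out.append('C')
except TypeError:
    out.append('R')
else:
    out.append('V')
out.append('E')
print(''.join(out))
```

Execution trace: 'S' (try body) → 'Z' (try body, no exception) → 'V' (else) → 'E' (after the try/except). Output: SZVE

Answer: SZVE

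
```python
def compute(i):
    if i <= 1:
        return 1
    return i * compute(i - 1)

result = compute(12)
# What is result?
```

compute(12) = 12 * 11 * 10 * 9 * 8 * 7 * 6 * 5 * 4 * 3 * 2 * 1 = 479001600

Answer: 479001600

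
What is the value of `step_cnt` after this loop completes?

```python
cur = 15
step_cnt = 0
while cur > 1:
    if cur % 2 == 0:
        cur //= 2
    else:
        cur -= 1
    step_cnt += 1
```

Steps to reduce 15 to 1
`step_cnt` takes the values: 0 → 1 → 2 → 3 → 4 → 5 → 6

Answer: 6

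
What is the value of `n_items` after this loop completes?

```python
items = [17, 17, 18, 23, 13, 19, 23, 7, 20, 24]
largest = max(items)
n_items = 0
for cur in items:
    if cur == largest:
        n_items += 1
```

Count of max value 24 in [17, 17, 18, 23, 13, 19, 23, 7, 20, 24]
`n_items` takes the values: 0 → 1

Answer: 1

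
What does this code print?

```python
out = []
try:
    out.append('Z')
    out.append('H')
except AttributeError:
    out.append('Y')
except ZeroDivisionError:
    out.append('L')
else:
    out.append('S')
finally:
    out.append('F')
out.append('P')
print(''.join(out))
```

Execution trace: 'Z' (try body) → 'H' (try body, no exception) → 'S' (else) → 'F' (finally) → 'P' (after the try/except). Output: ZHSFP

Answer: ZHSFP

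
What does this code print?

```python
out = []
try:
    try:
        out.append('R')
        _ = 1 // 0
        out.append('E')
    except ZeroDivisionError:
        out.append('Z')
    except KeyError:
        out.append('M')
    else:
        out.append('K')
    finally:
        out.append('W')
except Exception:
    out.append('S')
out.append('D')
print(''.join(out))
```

Execution trace: 'R' (inner try body) → 'Z' (inner except ZeroDivisionError) → 'W' (inner finally) → 'D' (after the try/except). Output: RZWD

Answer: RZWD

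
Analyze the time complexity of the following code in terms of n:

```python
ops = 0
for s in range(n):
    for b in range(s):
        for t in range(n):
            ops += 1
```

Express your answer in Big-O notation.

Each loop level contributes: n × n × n. Multiplying the contributions gives O(n^3).

Answer: O(n^3)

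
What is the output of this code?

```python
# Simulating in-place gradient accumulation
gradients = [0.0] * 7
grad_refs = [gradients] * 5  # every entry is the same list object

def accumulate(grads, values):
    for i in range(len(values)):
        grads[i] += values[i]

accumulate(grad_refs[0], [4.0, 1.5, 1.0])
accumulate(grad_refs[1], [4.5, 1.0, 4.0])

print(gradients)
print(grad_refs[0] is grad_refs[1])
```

Key concept: gradient accumulation aliasing.
Step by step:
`gradients = [0.0] * 7` → gradients = [0.0, 0.0, 0.0, 0.0, 0.0, 0.0, 0.0]
`grad_refs = [gradients] * 5` → grad_refs = [[0.0, 0.0, 0.0, 0.0, 0.0, 0.0, 0.0], [0.0, 0.0, 0.0, 0.0, 0.0, 0.0, 0.0], [0.0, 0.0, 0.0, 0.0, 0.0, 0.0, 0.0], [0.0, 0.0, 0.0, 0.0, 0.0, 0.0, 0.0], [0.0, 0.0, 0.0, 0.0, 0.0, 0.0, 0.0]]
`accumulate(grad_refs[0], [4.0, 1.5, 1.0])` → gradients = [4.0, 1.5, 1.0, 0.0, 0.0, 0.0, 0.0]; grad_refs = [[4.0, 1.5, 1.0, 0.0, 0.0, 0.0, 0.0], [4.0, 1.5, 1.0, 0.0, 0.0, 0.0, 0.0], [4.0, 1.5, 1.0, 0.0, 0.0, 0.0, 0.0], [4.0, 1.5, 1.0, 0.0, 0.0, 0.0, 0.0], [4.0, 1.5, 1.0, 0.0, 0.0, 0.0, 0.0]]
`accumulate(grad_refs[1], [4.5, 1.0, 4.0])` → gradients = [8.5, 2.5, 5.0, 0.0, 0.0, 0.0, 0.0]; grad_refs = [[8.5, 2.5, 5.0, 0.0, 0.0, 0.0, 0.0], [8.5, 2.5, 5.0, 0.0, 0.0, 0.0, 0.0], [8.5, 2.5, 5.0, 0.0, 0.0, 0.0, 0.0], [8.5, 2.5, 5.0, 0.0, 0.0, 0.0, 0.0], [8.5, 2.5, 5.0, 0.0, 0.0, 0.0, 0.0]]
`print(gradients)` → prints [8.5, 2.5, 5.0, 0.0, 0.0, 0.0, 0.0]
`print(grad_refs[0] is grad_refs[1])` → prints True

Answer:
[8.5, 2.5, 5.0, 0.0, 0.0, 0.0, 0.0]
True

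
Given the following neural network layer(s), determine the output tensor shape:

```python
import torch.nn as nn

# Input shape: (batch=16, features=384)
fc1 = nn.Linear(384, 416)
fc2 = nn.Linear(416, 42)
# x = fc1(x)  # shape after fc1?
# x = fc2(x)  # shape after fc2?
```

Input: (16, 384) -> after fc1: (16, 416) -> Output: (16, 42)

Answer: (16, 42)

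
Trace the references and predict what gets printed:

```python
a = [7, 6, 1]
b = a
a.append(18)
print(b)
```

Key concept: basic list aliasing.
Step by step:
`a = [7, 6, 1]` → a = [7, 6, 1]
`b = a` → b = [7, 6, 1] (same object as a)
`a.append(18)` → a = [7, 6, 1, 18] (same object as b); b = [7, 6, 1, 18] (same object as a)
`print(b)` → prints [7, 6, 1, 18]

Answer: [7, 6, 1, 18]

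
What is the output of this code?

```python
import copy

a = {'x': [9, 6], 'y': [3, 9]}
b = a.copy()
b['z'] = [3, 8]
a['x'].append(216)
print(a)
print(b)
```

Key concept: shallow copy of dict with mutable values.
Step by step:
`a = {'x': [9, 6], 'y': [3, 9]}` → a = {'x': [9, 6], 'y': [3, 9]}
`b = a.copy()` → b = {'x': [9, 6], 'y': [3, 9]}
`b['z'] = [3, 8]` → b = {'x': [9, 6], 'y': [3, 9], 'z': [3, 8]}
`a['x'].append(216)` → a = {'x': [9, 6, 216], 'y': [3, 9]}; b = {'x': [9, 6, 216], 'y': [3, 9], 'z': [3, 8]}
`print(a)` → prints {'x': [9, 6, 216], 'y': [3, 9]}
`print(b)` → prints {'x': [9, 6, 216], 'y': [3, 9], 'z': [3, 8]}

Answer:
{'x': [9, 6, 216], 'y': [3, 9]}
{'x': [9, 6, 216], 'y': [3, 9], 'z': [3, 8]}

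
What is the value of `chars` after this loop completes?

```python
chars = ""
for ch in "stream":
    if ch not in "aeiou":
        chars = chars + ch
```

Remove vowels from 'stream'
`chars` takes the values: "" → "s" → "st" → "str" → "strm"

Answer: "strm"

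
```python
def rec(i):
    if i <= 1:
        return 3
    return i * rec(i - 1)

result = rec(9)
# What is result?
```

rec(9) = 9 * 8 * 7 * 6 * 5 * 4 * 3 * 2 * 3 = 1088640

Answer: 1088640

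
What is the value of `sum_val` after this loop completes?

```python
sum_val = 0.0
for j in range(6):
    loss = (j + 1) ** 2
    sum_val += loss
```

Sum of squared losses 1² + 2² + ... + 6²
`sum_val` takes the values: 0.0 → 1.0 → 5.0 → 14.0 → 30.0 → 55.0 → 91.0

Answer: 91.0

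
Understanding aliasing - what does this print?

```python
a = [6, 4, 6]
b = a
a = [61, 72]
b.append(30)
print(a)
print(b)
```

Key concept: rebinding vs mutation: a is rebound to a new list, b still points at the original.
Step by step:
`a = [6, 4, 6]` → a = [6, 4, 6]
`b = a` → b = [6, 4, 6] (same object as a)
`a = [61, 72]` → a = [61, 72]
`b.append(30)` → b = [6, 4, 6, 30]
`print(a)` → prints [61, 72]
`print(b)` → prints [6, 4, 6, 30]

Answer:
[61, 72]
[6, 4, 6, 30]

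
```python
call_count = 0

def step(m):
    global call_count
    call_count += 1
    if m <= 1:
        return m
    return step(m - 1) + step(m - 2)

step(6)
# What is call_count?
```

Calls(m) = 1 + Calls(m-1) + Calls(m-2); Calls(0)=Calls(1)=1. For m=6 this gives 25.

Answer: 25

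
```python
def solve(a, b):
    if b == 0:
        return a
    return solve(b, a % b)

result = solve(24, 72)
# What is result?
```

solve(24, 72) -> solve(72, 24) -> solve(24, 0) -> 24

Answer: 24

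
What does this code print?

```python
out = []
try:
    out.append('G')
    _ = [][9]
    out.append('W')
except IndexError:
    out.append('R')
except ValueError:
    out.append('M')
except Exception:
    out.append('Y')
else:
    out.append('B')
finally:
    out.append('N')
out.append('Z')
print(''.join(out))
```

Execution trace: 'G' (try body) → 'R' (except IndexError) → 'N' (finally) → 'Z' (after the try/except). Output: GRNZ

Answer: GRNZ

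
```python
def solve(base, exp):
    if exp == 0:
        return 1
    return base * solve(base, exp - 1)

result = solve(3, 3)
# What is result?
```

solve(3, 3) = 3 * 3 * 3 = 27

Answer: 27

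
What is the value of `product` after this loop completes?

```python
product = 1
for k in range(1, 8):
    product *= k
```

7! = 5040
`product` takes the values: 1 → 2 → 6 → 24 → 120 → 720 → 5040

Answer: 5040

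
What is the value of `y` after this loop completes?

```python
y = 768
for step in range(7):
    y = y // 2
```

Halve 7 times: 768 // 2^7 = 6
`y` takes the values: 768 → 384 → 192 → 96 → 48 → 24 → 12 → 6

Answer: 6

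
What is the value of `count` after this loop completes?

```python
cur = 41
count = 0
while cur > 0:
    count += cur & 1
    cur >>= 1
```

Count set bits in 41 (binary: 0b101001)
`count` takes the values: 0 → 1 → 2 → 3

Answer: 3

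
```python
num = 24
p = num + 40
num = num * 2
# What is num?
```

Trace:
`num = 24` → num = 24
`p = num + 40` → p = 64
`num = num * 2` → num = 48
So num = 48

Answer: 48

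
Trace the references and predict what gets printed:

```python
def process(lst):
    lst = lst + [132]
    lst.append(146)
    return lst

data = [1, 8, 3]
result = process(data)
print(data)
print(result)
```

Key concept: rebinding parameter vs mutation.
Step by step:
`data = [1, 8, 3]` → data = [1, 8, 3]
`result = process(data)` → result = [1, 8, 3, 132, 146]
`print(data)` → prints [1, 8, 3]
`print(result)` → prints [1, 8, 3, 132, 146]

Answer:
[1, 8, 3]
[1, 8, 3, 132, 146]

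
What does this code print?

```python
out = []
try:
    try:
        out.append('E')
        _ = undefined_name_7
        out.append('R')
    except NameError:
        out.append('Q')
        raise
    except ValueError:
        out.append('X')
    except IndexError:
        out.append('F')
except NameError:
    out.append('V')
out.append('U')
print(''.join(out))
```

Execution trace: 'E' (inner try body) → 'Q' (inner except NameError) → 'V' (outer except NameError) → 'U' (after the try/except). Output: EQVU

Answer: EQVU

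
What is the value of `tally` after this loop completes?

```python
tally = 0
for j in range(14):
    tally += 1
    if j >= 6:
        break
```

Loop breaks when j reaches 6, tally is 7
`tally` takes the values: 0 → 1 → 2 → 3 → 4 → 5 → 6 → 7

Answer: 7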